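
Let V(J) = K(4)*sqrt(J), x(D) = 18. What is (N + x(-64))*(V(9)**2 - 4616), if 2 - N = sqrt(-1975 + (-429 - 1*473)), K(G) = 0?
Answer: -92320 + 4616*I*sqrt(2877) ≈ -92320.0 + 2.4759e+5*I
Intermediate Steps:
V(J) = 0 (V(J) = 0*sqrt(J) = 0)
N = 2 - I*sqrt(2877) (N = 2 - sqrt(-1975 + (-429 - 1*473)) = 2 - sqrt(-1975 + (-429 - 473)) = 2 - sqrt(-1975 - 902) = 2 - sqrt(-2877) = 2 - I*sqrt(2877) ≈ 2.0 - 53.638*I)
(N + x(-64))*(V(9)**2 - 4616) = ((2 - I*sqrt(2877)) + 18)*(0**2 - 4616) = (20 - I*sqrt(2877))*(0 - 4616) = (20 - I*sqrt(2877))*(-4616) = -92320 + 4616*I*sqrt(2877)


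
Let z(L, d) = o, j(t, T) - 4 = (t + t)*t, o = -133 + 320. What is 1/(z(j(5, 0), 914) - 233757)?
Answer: -1/233570 ≈ -4.2814e-6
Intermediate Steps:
o = 187
j(t, T) = 4 + 2*t² (j(t, T) = 4 + (t + t)*t = 4 + (2*t)*t = 4 + 2*t²)
z(L, d) = 187
1/(z(j(5, 0), 914) - 233757) = 1/(187 - 233757) = 1/(-233570) = -1/233570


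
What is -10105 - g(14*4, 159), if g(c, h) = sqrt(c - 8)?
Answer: -10105 - 4*sqrt(3) ≈ -10112.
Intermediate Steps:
g(c, h) = sqrt(-8 + c)
-10105 - g(14*4, 159) = -10105 - sqrt(-8 + 14*4) = -10105 - sqrt(-8 + 56) = -10105 - sqrt(48) = -10105 - 4*sqrt(3)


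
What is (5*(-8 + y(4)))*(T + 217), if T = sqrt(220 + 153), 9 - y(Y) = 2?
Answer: -1085 - 5*sqrt(373) ≈ -1181.6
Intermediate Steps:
y(Y) = 7 (y(Y) = 9 - 1*2 = 9 - 2 = 7)
T = sqrt(373) ≈ 19.313
(5*(-8 + y(4)))*(T + 217) = (5*(-8 + 7))*(sqrt(373) + 217) = (5*(-1))*(217 + sqrt(373)) = -5*(217 + sqrt(373)) = -1085 - 5*sqrt(373)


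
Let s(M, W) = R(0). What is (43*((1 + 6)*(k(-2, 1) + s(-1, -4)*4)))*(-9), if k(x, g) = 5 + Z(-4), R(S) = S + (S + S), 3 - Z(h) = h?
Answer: -32508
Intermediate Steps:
Z(h) = 3 - h
R(S) = 3*S (R(S) = S + 2*S = 3*S)
s(M, W) = 0 (s(M, W) = 3*0 = 0)
k(x, g) = 12 (k(x, g) = 5 + (3 - 1*(-4)) = 5 + (3 + 4) = 5 + 7 = 12)
(43*((1 + 6)*(k(-2, 1) + s(-1, -4)*4)))*(-9) = (43*((1 + 6)*(12 + 0*4)))*(-9) = (43*(7*(12 + 0)))*(-9) = (43*(7*12))*(-9) = (43*84)*(-9) = 3612*(-9) = -32508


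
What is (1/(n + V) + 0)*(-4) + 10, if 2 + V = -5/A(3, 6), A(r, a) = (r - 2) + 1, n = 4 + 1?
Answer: 2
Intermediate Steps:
n = 5
A(r, a) = -1 + r (A(r, a) = (-2 + r) + 1 = -1 + r)
V = -9/2 (V = -2 - 5/(-1 + 3) = -2 - 5/2 = -9/2 ≈ -4.5000)
(1/(n + V) + 0)*(-4) + 10 = (1/(5 - 9/2) + 0)*(-4) + 10 = (1/(½) + 0)*(-4) + 10 = (2 + 0)*(-4) + 10 = 2*(-4) + 10 = -8 + 10 = 2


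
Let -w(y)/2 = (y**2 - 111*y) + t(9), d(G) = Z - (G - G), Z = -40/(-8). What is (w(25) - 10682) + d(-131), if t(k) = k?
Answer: -6395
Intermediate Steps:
Z = 5 (Z = -40*(-1/8) = 5)
d(G) = 5 (d(G) = 5 - (G - G) = 5 - 1*0 = 5 + 0 = 5)
w(y) = -18 - 2*y**2 + 222*y (w(y) = -2*((y**2 - 111*y) + 9) = -2*(9 + y**2 - 111*y) = -18 - 2*y**2 + 222*y)
(w(25) - 10682) + d(-131) = ((-18 - 2*25**2 + 222*25) - 10682) + 5 = ((-18 - 2*625 + 5550) - 10682) + 5 = ((-18 - 1250 + 5550) - 10682) + 5 = (4282 - 10682) + 5 = -6400 + 5 = -6395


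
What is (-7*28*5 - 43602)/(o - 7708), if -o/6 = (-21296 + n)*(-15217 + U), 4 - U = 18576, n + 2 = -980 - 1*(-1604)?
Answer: 22291/2095665212 ≈ 1.0637e-5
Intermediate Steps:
n = 622 (n = -2 + (-980 - 1*(-1604)) = -2 + (-980 + 1604) = -2 + 624 = 622)
U = -18572 (U = 4 - 1*18576 = 4 - 18576 = -18572)
o = -4191322716 (o = -6*(-21296 + 622)*(-15217 - 18572) = -(-124044)*(-33789) = -6*698553786 = -4191322716)
(-7*28*5 - 43602)/(o - 7708) = (-7*28*5 - 43602)/(-4191322716 - 7708) = (-196*5 - 43602)/(-4191330424) = (-980 - 43602)*(-1/4191330424) = -44582*(-1/4191330424) = 22291/2095665212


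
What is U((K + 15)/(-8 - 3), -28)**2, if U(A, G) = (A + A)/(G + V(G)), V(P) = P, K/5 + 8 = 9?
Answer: 25/5929 ≈ 0.0042166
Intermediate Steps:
K = 5 (K = -40 + 5*9 = -40 + 45 = 5)
U(A, G) = A/G (U(A, G) = (A + A)/(G + G) = (2*A)/((2*G)) = (2*A)*(1/(2*G)) = A/G)
U((K + 15)/(-8 - 3), -28)**2 = (((5 + 15)/(-8 - 3))/(-28))**2 = ((20/(-11))*(-1/28))**2 = ((20*(-1/11))*(-1/28))**2 = (-20/11*(-1/28))**2 = (5/77)**2 = 25/5929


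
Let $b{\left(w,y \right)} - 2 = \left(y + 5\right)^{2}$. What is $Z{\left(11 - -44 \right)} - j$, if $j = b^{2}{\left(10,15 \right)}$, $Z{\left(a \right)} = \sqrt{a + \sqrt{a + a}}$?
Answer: $-161604 + \sqrt{55 + \sqrt{110}} \approx -1.616 \cdot 10^{5}$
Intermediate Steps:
$b{\left(w,y \right)} = 2 + \left(5 + y\right)^{2}$ ($b{\left(w,y \right)} = 2 + \left(y + 5\right)^{2} = 2 + \left(5 + y\right)^{2}$)
$Z{\left(a \right)} = \sqrt{a + \sqrt{2} \sqrt{a}}$ ($Z{\left(a \right)} = \sqrt{a + \sqrt{2 a}} = \sqrt{a + \sqrt{2} \sqrt{a}}$)
$j = 161604$ ($j = \left(2 + \left(5 + 15\right)^{2}\right)^{2} = \left(2 + 20^{2}\right)^{2} = \left(2 + 400\right)^{2} = 402^{2} = 161604$)
$Z{\left(11 - -44 \right)} - j = \sqrt{\left(11 - -44\right) + \sqrt{2} \sqrt{11 - -44}} - 161604 = \sqrt{\left(11 + 44\right) + \sqrt{2} \sqrt{11 + 44}} - 161604 = \sqrt{55 + \sqrt{2} \sqrt{55}} - 161604 = \sqrt{55 + \sqrt{110}} - 161604 = -161604 + \sqrt{55 + \sqrt{110}}$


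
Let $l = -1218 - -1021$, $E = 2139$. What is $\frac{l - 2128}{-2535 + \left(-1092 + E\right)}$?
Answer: $\frac{25}{16} \approx 1.5625$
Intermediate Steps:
$l = -197$ ($l = -1218 + 1021 = -197$)
$\frac{l - 2128}{-2535 + \left(-1092 + E\right)} = \frac{-197 - 2128}{-2535 + \left(-1092 + 2139\right)} = - \frac{2325}{-2535 + 1047} = - \frac{2325}{-1488} = \left(-2325\right) \left(- \frac{1}{1488}\right) = \frac{25}{16}$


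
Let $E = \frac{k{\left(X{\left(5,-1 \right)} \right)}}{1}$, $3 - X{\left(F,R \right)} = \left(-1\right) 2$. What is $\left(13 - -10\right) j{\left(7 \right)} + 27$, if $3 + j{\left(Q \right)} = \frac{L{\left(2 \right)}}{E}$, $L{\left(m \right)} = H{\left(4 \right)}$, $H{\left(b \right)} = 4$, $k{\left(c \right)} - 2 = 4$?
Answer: $- \frac{80}{3} \approx -26.667$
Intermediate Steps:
$X{\left(F,R \right)} = 5$ ($X{\left(F,R \right)} = 3 - \left(-1\right) 2 = 3 - -2 = 3 + 2 = 5$)
$k{\left(c \right)} = 6$ ($k{\left(c \right)} = 2 + 4 = 6$)
$L{\left(m \right)} = 4$
$E = 6$ ($E = \frac{6}{1} = 6 \cdot 1 = 6$)
$j{\left(Q \right)} = - \frac{7}{3}$ ($j{\left(Q \right)} = -3 + \frac{4}{6} = -3 + 4 \cdot \frac{1}{6} = -3 + \frac{2}{3} = - \frac{7}{3}$)
$\left(13 - -10\right) j{\left(7 \right)} + 27 = \left(13 - -10\right) \left(- \frac{7}{3}\right) + 27 = \left(13 + 10\right) \left(- \frac{7}{3}\right) + 27 = 23 \left(- \frac{7}{3}\right) + 27 = - \frac{161}{3} + 27 = - \frac{80}{3}$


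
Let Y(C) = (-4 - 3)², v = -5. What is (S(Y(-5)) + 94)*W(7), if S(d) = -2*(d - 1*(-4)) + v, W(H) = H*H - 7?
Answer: -714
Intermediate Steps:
W(H) = -7 + H² (W(H) = H² - 7 = -7 + H²)
Y(C) = 49 (Y(C) = (-7)² = 49)
S(d) = -13 - 2*d (S(d) = -2*(d - 1*(-4)) - 5 = -2*(d + 4) - 5 = -2*(4 + d) - 5 = (-8 - 2*d) - 5 = -13 - 2*d)
(S(Y(-5)) + 94)*W(7) = ((-13 - 2*49) + 94)*(-7 + 7²) = ((-13 - 98) + 94)*(-7 + 49) = (-111 + 94)*42 = -17*42 = -714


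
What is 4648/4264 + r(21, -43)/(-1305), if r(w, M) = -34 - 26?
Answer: 52679/46371 ≈ 1.1360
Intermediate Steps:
r(w, M) = -60
4648/4264 + r(21, -43)/(-1305) = 4648/4264 - 60/(-1305) = 4648*(1/4264) - 60*(-1/1305) = 581/533 + 4/87 = 52679/46371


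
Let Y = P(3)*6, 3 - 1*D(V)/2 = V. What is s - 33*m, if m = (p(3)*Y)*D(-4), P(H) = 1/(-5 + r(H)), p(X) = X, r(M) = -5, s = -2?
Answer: 4148/5 ≈ 829.60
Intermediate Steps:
D(V) = 6 - 2*V
P(H) = -1/10 (P(H) = 1/(-5 - 5) = 1/(-10) = -1/10)
Y = -3/5 (Y = -1/10*6 = -3/5 ≈ -0.60000)
m = -126/5 (m = (3*(-3/5))*(6 - 2*(-4)) = -9*(6 + 8)/5 = -9/5*14 = -126/5 ≈ -25.200)
s - 33*m = -2 - 33*(-126/5) = -2 + 4158/5 = 4148/5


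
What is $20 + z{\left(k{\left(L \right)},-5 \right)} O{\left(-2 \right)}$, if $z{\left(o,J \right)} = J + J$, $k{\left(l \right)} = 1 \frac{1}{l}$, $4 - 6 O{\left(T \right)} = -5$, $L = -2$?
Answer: $5$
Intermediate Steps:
$O{\left(T \right)} = \frac{3}{2}$ ($O{\left(T \right)} = \frac{2}{3} - - \frac{5}{6} = \frac{2}{3} + \frac{5}{6} = \frac{3}{2}$)
$k{\left(l \right)} = \frac{1}{l}$
$z{\left(o,J \right)} = 2 J$
$20 + z{\left(k{\left(L \right)},-5 \right)} O{\left(-2 \right)} = 20 + 2 \left(-5\right) \frac{3}{2} = 20 - 15 = 5$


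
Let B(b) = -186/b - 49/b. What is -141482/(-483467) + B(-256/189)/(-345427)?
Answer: 12489682733579/42752654184704 ≈ 0.29214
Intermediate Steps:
B(b) = -235/b
-141482/(-483467) + B(-256/189)/(-345427) = -141482/(-483467) - 235/((-256/189))/(-345427) = -141482*(-1/483467) - 235/((-256*1/189))*(-1/345427) = 141482/483467 - 235/(-256/189)*(-1/345427) = 141482/483467 - 235*(-189/256)*(-1/345427) = 141482/483467 + (44415/256)*(-1/345427) = 141482/483467 - 44415/88429312 = 12489682733579/42752654184704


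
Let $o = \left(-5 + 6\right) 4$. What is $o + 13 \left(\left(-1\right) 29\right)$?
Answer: $-373$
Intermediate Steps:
$o = 4$ ($o = 1 \cdot 4 = 4$)
$o + 13 \left(\left(-1\right) 29\right) = 4 + 13 \left(\left(-1\right) 29\right) = 4 + 13 \left(-29\right) = 4 - 377 = -373$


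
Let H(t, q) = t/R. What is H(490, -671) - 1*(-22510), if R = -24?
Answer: 269875/12 ≈ 22490.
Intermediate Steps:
H(t, q) = -t/24 (H(t, q) = t/(-24) = t*(-1/24) = -t/24)
H(490, -671) - 1*(-22510) = -1/24*490 - 1*(-22510) = -245/12 + 22510 = 269875/12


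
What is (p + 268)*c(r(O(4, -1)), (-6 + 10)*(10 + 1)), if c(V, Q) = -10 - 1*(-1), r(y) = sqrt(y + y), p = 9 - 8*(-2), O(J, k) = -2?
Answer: -2637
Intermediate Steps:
p = 25 (p = 9 + 16 = 25)
r(y) = sqrt(2)*sqrt(y) (r(y) = sqrt(2*y) = sqrt(2)*sqrt(y))
c(V, Q) = -9 (c(V, Q) = -10 + 1 = -9)
(p + 268)*c(r(O(4, -1)), (-6 + 10)*(10 + 1)) = (25 + 268)*(-9) = 293*(-9) = -2637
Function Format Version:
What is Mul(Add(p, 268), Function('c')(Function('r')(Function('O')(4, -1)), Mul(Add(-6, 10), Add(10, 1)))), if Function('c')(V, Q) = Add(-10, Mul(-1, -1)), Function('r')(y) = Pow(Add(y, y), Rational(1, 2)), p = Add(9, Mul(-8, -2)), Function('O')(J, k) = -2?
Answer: -2637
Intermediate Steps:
p = 25 (p = Add(9, 16) = 25)
Function('r')(y) = Mul(Pow(2, Rational(1, 2)), Pow(y, Rational(1, 2))) (Function('r')(y) = Pow(Mul(2, y), Rational(1, 2)) = Mul(Pow(2, Rational(1, 2)), Pow(y, Rational(1, 2))))
Function('c')(V, Q) = -9 (Function('c')(V, Q) = Add(-10, 1) = -9)
Mul(Add(p, 268), Function('c')(Function('r')(Function('O')(4, -1)), Mul(Add(-6, 10), Add(10, 1)))) = Mul(Add(25, 268), -9) = Mul(293, -9) = -2637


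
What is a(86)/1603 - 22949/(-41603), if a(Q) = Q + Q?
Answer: 43942963/66689609 ≈ 0.65892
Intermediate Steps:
a(Q) = 2*Q
a(86)/1603 - 22949/(-41603) = (2*86)/1603 - 22949/(-41603) = 172*(1/1603) - 22949*(-1/41603) = 172/1603 + 22949/41603 = 43942963/66689609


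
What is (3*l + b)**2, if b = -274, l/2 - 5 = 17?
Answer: 20164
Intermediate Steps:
l = 44 (l = 10 + 2*17 = 10 + 34 = 44)
(3*l + b)**2 = (3*44 - 274)**2 = (132 - 274)**2 = (-142)**2 = 20164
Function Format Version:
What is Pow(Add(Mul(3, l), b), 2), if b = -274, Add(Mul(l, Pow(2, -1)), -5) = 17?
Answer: 20164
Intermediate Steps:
l = 44 (l = Add(10, Mul(2, 17)) = Add(10, 34) = 44)
Pow(Add(Mul(3, l), b), 2) = Pow(Add(Mul(3, 44), -274), 2) = Pow(Add(132, -274), 2) = Pow(-142, 2) = 20164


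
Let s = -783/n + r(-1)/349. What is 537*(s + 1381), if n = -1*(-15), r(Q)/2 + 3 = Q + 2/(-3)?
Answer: 1245146912/1745 ≈ 7.1355e+5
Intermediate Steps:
r(Q) = -22/3 + 2*Q (r(Q) = -6 + 2*(Q + 2/(-3)) = -6 + 2*(Q + 2*(-⅓)) = -6 + 2*(Q - ⅔) = -6 + 2*(-⅔ + Q) = -6 + (-4/3 + 2*Q) = -22/3 + 2*Q)
n = 15
s = -273407/5235 (s = -783/15 + (-22/3 + 2*(-1))/349 = -783*1/15 + (-22/3 - 2)*(1/349) = -261/5 - 28/3*1/349 = -261/5 - 28/1047 = -273407/5235 ≈ -52.227)
537*(s + 1381) = 537*(-273407/5235 + 1381) = 537*(6956128/5235) = 1245146912/1745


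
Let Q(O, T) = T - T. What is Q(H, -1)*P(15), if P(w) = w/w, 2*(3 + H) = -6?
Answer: 0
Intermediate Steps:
H = -6 (H = -3 + (½)*(-6) = -3 - 3 = -6)
Q(O, T) = 0
P(w) = 1
Q(H, -1)*P(15) = 0*1 = 0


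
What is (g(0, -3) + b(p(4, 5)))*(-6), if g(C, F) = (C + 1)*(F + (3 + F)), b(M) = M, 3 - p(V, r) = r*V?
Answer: 120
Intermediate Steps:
p(V, r) = 3 - V*r (p(V, r) = 3 - r*V = 3 - V*r)
g(C, F) = (1 + C)*(3 + 2*F)
(g(0, -3) + b(p(4, 5)))*(-6) = ((3 + 2*(-3) + 3*0 + 2*0*(-3)) + (3 - 1*4*5))*(-6) = ((3 - 6 + 0 + 0) + (3 - 20))*(-6) = (-3 - 17)*(-6) = -20*(-6) = 120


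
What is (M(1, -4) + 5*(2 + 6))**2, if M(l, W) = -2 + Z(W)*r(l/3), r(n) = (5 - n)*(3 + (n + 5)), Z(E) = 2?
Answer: 1085764/81 ≈ 13405.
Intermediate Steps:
r(n) = (5 - n)*(8 + n) (r(n) = (5 - n)*(3 + (5 + n)) = (5 - n)*(8 + n))
M(l, W) = 78 - 2*l - 2*l**2/9 (M(l, W) = -2 + 2*(40 - (l/3)**2 - 3*l/3) = -2 + 2*(40 - (l*(1/3))**2 - 3*l/3) = -2 + 2*(40 - (l/3)**2 - l) = -2 + 2*(40 - l**2/9 - l) = -2 + 2*(40 - l - l**2/9) = -2 + (80 - 2*l - 2*l**2/9) = 78 - 2*l - 2*l**2/9)
(M(1, -4) + 5*(2 + 6))**2 = ((78 - 2*1 - 2/9*1**2) + 5*(2 + 6))**2 = ((78 - 2 - 2/9*1) + 5*8)**2 = ((78 - 2 - 2/9) + 40)**2 = (682/9 + 40)**2 = (1042/9)**2 = 1085764/81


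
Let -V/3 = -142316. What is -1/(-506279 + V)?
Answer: 1/79331 ≈ 1.2605e-5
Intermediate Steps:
V = 426948 (V = -3*(-142316) = 426948)
-1/(-506279 + V) = -1/(-506279 + 426948) = -1/(-79331) = -1*(-1/79331) = 1/79331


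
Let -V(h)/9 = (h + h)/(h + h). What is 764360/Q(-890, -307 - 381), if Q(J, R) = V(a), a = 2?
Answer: -764360/9 ≈ -84929.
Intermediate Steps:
V(h) = -9 (V(h) = -9*(h + h)/(h + h) = -9*2*h/(2*h) = -9*2*h*1/(2*h) = -9*1 = -9)
Q(J, R) = -9
764360/Q(-890, -307 - 381) = 764360/(-9) = 764360*(-1/9) = -764360/9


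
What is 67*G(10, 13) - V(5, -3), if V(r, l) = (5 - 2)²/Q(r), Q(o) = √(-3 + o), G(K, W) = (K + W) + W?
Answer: 2412 - 9*√2/2 ≈ 2405.6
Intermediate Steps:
G(K, W) = K + 2*W
V(r, l) = 9/√(-3 + r) (V(r, l) = (5 - 2)²/(√(-3 + r)) = 3²/√(-3 + r) = 9/√(-3 + r))
67*G(10, 13) - V(5, -3) = 67*(10 + 2*13) - 9/√(-3 + 5) = 67*(10 + 26) - 9/√2 = 67*36 - 9*√2/2 = 2412 - 9*√2/2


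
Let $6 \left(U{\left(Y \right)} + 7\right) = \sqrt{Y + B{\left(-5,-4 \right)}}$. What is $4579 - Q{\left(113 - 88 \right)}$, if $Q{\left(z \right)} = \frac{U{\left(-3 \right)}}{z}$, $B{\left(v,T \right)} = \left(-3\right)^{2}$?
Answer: $\frac{114482}{25} - \frac{\sqrt{6}}{150} \approx 4579.3$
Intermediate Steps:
$B{\left(v,T \right)} = 9$
$U{\left(Y \right)} = -7 + \frac{\sqrt{9 + Y}}{6}$ ($U{\left(Y \right)} = -7 + \frac{\sqrt{Y + 9}}{6} = -7 + \frac{\sqrt{9 + Y}}{6}$)
$Q{\left(z \right)} = \frac{-7 + \frac{\sqrt{6}}{6}}{z}$ ($Q{\left(z \right)} = \frac{-7 + \frac{\sqrt{9 - 3}}{6}}{z} = \frac{-7 + \frac{\sqrt{6}}{6}}{z}$)
$4579 - Q{\left(113 - 88 \right)} = 4579 - \frac{-42 + \sqrt{6}}{6 \left(113 - 88\right)} = 4579 - \frac{-42 + \sqrt{6}}{6 \cdot 25} = 4579 - \frac{1}{6} \cdot \frac{1}{25} \left(-42 + \sqrt{6}\right) = 4579 - \left(- \frac{7}{25} + \frac{\sqrt{6}}{150}\right) = 4579 + \left(\frac{7}{25} - \frac{\sqrt{6}}{150}\right) = \frac{114482}{25} - \frac{\sqrt{6}}{150}$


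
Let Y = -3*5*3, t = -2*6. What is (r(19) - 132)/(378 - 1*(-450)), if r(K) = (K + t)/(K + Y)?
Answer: -3439/21528 ≈ -0.15975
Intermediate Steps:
t = -12
Y = -45 (Y = -15*3 = -45)
r(K) = (-12 + K)/(-45 + K) (r(K) = (K - 12)/(K - 45) = (-12 + K)/(-45 + K))
(r(19) - 132)/(378 - 1*(-450)) = ((-12 + 19)/(-45 + 19) - 132)/(378 - 1*(-450)) = (7/(-26) - 132)/(378 + 450) = (-1/26*7 - 132)/828 = (-7/26 - 132)*(1/828) = -3439/26*1/828 = -3439/21528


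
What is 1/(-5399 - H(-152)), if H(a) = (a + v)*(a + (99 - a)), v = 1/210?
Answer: 70/675397 ≈ 0.00010364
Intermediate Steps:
v = 1/210 ≈ 0.0047619
H(a) = 33/70 + 99*a (H(a) = (a + 1/210)*(a + (99 - a)) = (1/210 + a)*99 = 33/70 + 99*a)
1/(-5399 - H(-152)) = 1/(-5399 - (33/70 + 99*(-152))) = 1/(-5399 - (33/70 - 15048)) = 1/(-5399 - 1*(-1053327/70)) = 1/(-5399 + 1053327/70) = 1/(675397/70) = 70/675397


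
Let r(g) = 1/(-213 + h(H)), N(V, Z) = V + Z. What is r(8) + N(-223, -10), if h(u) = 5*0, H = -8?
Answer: -49630/213 ≈ -233.00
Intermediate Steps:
h(u) = 0
r(g) = -1/213 (r(g) = 1/(-213 + 0) = 1/(-213) = -1/213)
r(8) + N(-223, -10) = -1/213 + (-223 - 10) = -1/213 - 233 = -49630/213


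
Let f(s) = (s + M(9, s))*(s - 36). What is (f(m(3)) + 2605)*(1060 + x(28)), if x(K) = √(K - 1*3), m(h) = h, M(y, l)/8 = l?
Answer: 1825410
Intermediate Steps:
M(y, l) = 8*l
f(s) = 9*s*(-36 + s) (f(s) = (s + 8*s)*(s - 36) = (9*s)*(-36 + s) = 9*s*(-36 + s))
x(K) = √(-3 + K) (x(K) = √(K - 3) = √(-3 + K))
(f(m(3)) + 2605)*(1060 + x(28)) = (9*3*(-36 + 3) + 2605)*(1060 + √(-3 + 28)) = (9*3*(-33) + 2605)*(1060 + √25) = (-891 + 2605)*(1060 + 5) = 1714*1065 = 1825410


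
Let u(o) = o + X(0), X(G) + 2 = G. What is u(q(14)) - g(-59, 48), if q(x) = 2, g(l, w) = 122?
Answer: -122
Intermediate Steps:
X(G) = -2 + G
u(o) = -2 + o (u(o) = o + (-2 + 0) = o - 2 = -2 + o)
u(q(14)) - g(-59, 48) = (-2 + 2) - 1*122 = 0 - 122 = -122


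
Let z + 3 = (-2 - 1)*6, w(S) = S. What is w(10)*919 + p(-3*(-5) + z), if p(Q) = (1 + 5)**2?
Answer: 9226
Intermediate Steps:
z = -21 (z = -3 + (-2 - 1)*6 = -3 - 3*6 = -3 - 18 = -21)
p(Q) = 36 (p(Q) = 6**2 = 36)
w(10)*919 + p(-3*(-5) + z) = 10*919 + 36 = 9190 + 36 = 9226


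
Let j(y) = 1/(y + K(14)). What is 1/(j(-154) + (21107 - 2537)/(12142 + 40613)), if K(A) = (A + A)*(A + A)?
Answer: 2215710/783457 ≈ 2.8281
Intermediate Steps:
K(A) = 4*A**2 (K(A) = (2*A)*(2*A) = 4*A**2)
j(y) = 1/(784 + y) (j(y) = 1/(y + 4*14**2) = 1/(y + 4*196) = 1/(y + 784) = 1/(784 + y))
1/(j(-154) + (21107 - 2537)/(12142 + 40613)) = 1/(1/(784 - 154) + (21107 - 2537)/(12142 + 40613)) = 1/(1/630 + 18570/52755) = 1/(1/630 + 18570*(1/52755)) = 1/(1/630 + 1238/3517) = 1/(783457/2215710) = 2215710/783457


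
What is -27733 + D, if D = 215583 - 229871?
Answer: -42021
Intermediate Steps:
D = -14288
-27733 + D = -27733 - 14288 = -42021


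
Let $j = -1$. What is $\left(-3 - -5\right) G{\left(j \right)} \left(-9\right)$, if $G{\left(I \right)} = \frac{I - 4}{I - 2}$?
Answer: $-30$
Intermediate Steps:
$G{\left(I \right)} = \frac{-4 + I}{-2 + I}$
$\left(-3 - -5\right) G{\left(j \right)} \left(-9\right) = \left(-3 - -5\right) \frac{-4 - 1}{-2 - 1} \left(-9\right) = \left(-3 + 5\right) \frac{1}{-3} \left(-5\right) \left(-9\right) = 2 \left(\left(- \frac{1}{3}\right) \left(-5\right)\right) \left(-9\right) = 2 \cdot \frac{5}{3} \left(-9\right) = \frac{10}{3} \left(-9\right) = -30$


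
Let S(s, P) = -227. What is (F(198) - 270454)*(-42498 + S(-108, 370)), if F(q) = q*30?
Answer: 11301360650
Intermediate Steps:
F(q) = 30*q
(F(198) - 270454)*(-42498 + S(-108, 370)) = (30*198 - 270454)*(-42498 - 227) = (5940 - 270454)*(-42725) = -264514*(-42725) = 11301360650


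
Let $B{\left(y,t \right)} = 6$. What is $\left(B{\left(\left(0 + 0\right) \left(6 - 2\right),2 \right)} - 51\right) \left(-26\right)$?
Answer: $1170$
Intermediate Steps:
$\left(B{\left(\left(0 + 0\right) \left(6 - 2\right),2 \right)} - 51\right) \left(-26\right) = \left(6 - 51\right) \left(-26\right) = \left(-45\right) \left(-26\right) = 1170$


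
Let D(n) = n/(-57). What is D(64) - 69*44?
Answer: -173116/57 ≈ -3037.1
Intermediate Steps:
D(n) = -n/57 (D(n) = n*(-1/57) = -n/57)
D(64) - 69*44 = -1/57*64 - 69*44 = -64/57 - 3036 = -173116/57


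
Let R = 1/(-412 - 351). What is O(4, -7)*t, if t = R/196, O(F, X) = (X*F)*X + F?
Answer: -50/37387 ≈ -0.0013374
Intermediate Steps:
R = -1/763 (R = 1/(-763) = -1/763 ≈ -0.0013106)
O(F, X) = F + F*X² (O(F, X) = (F*X)*X + F = F*X² + F = F + F*X²)
t = -1/149548 (t = -1/763/196 = -1/763*1/196 = -1/149548 ≈ -6.6868e-6)
O(4, -7)*t = (4*(1 + (-7)²))*(-1/149548) = (4*(1 + 49))*(-1/149548) = (4*50)*(-1/149548) = 200*(-1/149548) = -50/37387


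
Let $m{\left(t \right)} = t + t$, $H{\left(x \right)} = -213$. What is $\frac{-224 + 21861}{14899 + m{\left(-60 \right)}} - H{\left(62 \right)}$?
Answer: $\frac{3169564}{14779} \approx 214.46$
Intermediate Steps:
$m{\left(t \right)} = 2 t$
$\frac{-224 + 21861}{14899 + m{\left(-60 \right)}} - H{\left(62 \right)} = \frac{-224 + 21861}{14899 + 2 \left(-60\right)} - -213 = \frac{21637}{14899 - 120} + 213 = \frac{21637}{14779} + 213 = \frac{3169564}{14779}$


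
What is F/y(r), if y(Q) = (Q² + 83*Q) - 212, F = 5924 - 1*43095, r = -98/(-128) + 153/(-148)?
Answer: 208433557504/1313176103 ≈ 158.72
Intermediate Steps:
r = -635/2368 (r = -98*(-1/128) + 153*(-1/148) = 49/64 - 153/148 = -635/2368 ≈ -0.26816)
F = -37171 (F = 5924 - 43095 = -37171)
y(Q) = -212 + Q² + 83*Q
F/y(r) = -37171/(-212 + (-635/2368)² + 83*(-635/2368)) = -37171/(-212 + 403225/5607424 - 52705/2368) = -37171/(-1313176103/5607424) = -37171*(-5607424/1313176103) = 208433557504/1313176103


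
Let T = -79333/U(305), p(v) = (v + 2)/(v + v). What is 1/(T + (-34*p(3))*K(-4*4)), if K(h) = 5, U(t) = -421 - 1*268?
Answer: -2067/54826 ≈ -0.037701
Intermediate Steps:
U(t) = -689 (U(t) = -421 - 268 = -689)
p(v) = (2 + v)/(2*v) (p(v) = (2 + v)/((2*v)) = (2 + v)*(1/(2*v)) = (2 + v)/(2*v))
T = 79333/689 (T = -79333/(-689) = -79333*(-1/689) = 79333/689 ≈ 115.14)
1/(T + (-34*p(3))*K(-4*4)) = 1/(79333/689 - 17*(2 + 3)/3*5) = 1/(79333/689 - 17*5/3*5) = 1/(79333/689 - 34*⅚*5) = 1/(79333/689 - 85/3*5) = 1/(79333/689 - 425/3) = 1/(-54826/2067) = -2067/54826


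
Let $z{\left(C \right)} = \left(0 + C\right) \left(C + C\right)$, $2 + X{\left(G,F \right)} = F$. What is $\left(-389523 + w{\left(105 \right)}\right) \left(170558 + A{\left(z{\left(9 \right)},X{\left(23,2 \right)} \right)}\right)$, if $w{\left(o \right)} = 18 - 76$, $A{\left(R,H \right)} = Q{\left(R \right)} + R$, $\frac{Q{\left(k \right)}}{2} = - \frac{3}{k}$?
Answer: $- \frac{1795749855059}{27} \approx -6.6509 \cdot 10^{10}$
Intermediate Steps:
$Q{\left(k \right)} = - \frac{6}{k}$ ($Q{\left(k \right)} = 2 \left(- \frac{3}{k}\right) = - \frac{6}{k}$)
$X{\left(G,F \right)} = -2 + F$
$z{\left(C \right)} = 2 C^{2}$ ($z{\left(C \right)} = C 2 C = 2 C^{2}$)
$A{\left(R,H \right)} = R - \frac{6}{R}$ ($A{\left(R,H \right)} = - \frac{6}{R} + R = R - \frac{6}{R}$)
$w{\left(o \right)} = -58$
$\left(-389523 + w{\left(105 \right)}\right) \left(170558 + A{\left(z{\left(9 \right)},X{\left(23,2 \right)} \right)}\right) = \left(-389523 - 58\right) \left(170558 + \left(2 \cdot 9^{2} - \frac{6}{2 \cdot 9^{2}}\right)\right) = - 389581 \left(170558 + \left(2 \cdot 81 - \frac{6}{2 \cdot 81}\right)\right) = - 389581 \left(170558 + \left(162 - \frac{6}{162}\right)\right) = - 389581 \left(170558 + \left(162 - \frac{1}{27}\right)\right) = - 389581 \left(170558 + \frac{4373}{27}\right) = \left(-389581\right) \frac{4609439}{27} = - \frac{1795749855059}{27}$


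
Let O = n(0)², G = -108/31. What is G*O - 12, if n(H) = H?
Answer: -12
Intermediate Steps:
G = -108/31 (G = -108*1/31 = -108/31 ≈ -3.4839)
O = 0 (O = 0² = 0)
G*O - 12 = -108/31*0 - 12 = 0 - 12 = -12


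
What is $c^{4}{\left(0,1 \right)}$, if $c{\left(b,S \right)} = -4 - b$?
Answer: $256$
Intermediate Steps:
$c^{4}{\left(0,1 \right)} = \left(-4 - 0\right)^{4} = \left(-4 + 0\right)^{4} = \left(-4\right)^{4} = 256$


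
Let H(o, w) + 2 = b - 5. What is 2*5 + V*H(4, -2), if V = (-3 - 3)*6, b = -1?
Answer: 298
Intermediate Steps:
H(o, w) = -8 (H(o, w) = -2 + (-1 - 5) = -2 - 6 = -8)
V = -36 (V = -6*6 = -36)
2*5 + V*H(4, -2) = 2*5 - 36*(-8) = 10 + 288 = 298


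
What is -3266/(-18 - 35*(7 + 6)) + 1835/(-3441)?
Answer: 10370351/1627593 ≈ 6.3716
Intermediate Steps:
-3266/(-18 - 35*(7 + 6)) + 1835/(-3441) = -3266/(-18 - 35*13) + 1835*(-1/3441) = -3266/(-18 - 455) - 1835/3441 = -3266/(-473) - 1835/3441 = -3266*(-1/473) - 1835/3441 = 3266/473 - 1835/3441 = 10370351/1627593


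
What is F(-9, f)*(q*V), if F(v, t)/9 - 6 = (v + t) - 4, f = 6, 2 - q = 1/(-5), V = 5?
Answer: -99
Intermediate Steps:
q = 11/5 (q = 2 - 1/(-5) = 2 - 1*(-⅕) = 2 + ⅕ = 11/5 ≈ 2.2000)
F(v, t) = 18 + 9*t + 9*v (F(v, t) = 54 + 9*((v + t) - 4) = 54 + 9*((t + v) - 4) = 54 + 9*(-4 + t + v) = 54 + (-36 + 9*t + 9*v) = 18 + 9*t + 9*v)
F(-9, f)*(q*V) = (18 + 9*6 + 9*(-9))*((11/5)*5) = (18 + 54 - 81)*11 = -9*11 = -99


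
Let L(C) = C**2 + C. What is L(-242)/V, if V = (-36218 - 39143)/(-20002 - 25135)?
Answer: 239316374/6851 ≈ 34932.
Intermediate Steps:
L(C) = C + C**2
V = 75361/45137 (V = -75361/(-45137) = -75361*(-1/45137) = 75361/45137 ≈ 1.6696)
L(-242)/V = (-242*(1 - 242))/(75361/45137) = -242*(-241)*(45137/75361) = 58322*(45137/75361) = 239316374/6851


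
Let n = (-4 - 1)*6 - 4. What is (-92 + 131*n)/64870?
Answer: -2273/32435 ≈ -0.070079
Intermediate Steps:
n = -34 (n = -5*6 - 4 = -30 - 4 = -34)
(-92 + 131*n)/64870 = (-92 + 131*(-34))/64870 = (-92 - 4454)*(1/64870) = -4546*1/64870 = -2273/32435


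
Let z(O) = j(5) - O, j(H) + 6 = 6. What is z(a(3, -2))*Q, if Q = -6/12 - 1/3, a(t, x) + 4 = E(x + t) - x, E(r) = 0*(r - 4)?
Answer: -5/3 ≈ -1.6667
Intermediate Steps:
E(r) = 0 (E(r) = 0*(-4 + r) = 0)
j(H) = 0 (j(H) = -6 + 6 = 0)
a(t, x) = -4 - x (a(t, x) = -4 + (0 - x) = -4 - x)
z(O) = -O (z(O) = 0 - O = -O)
Q = -5/6 (Q = -6*1/12 - 1*1/3 = -1/2 - 1/3 = -5/6 ≈ -0.83333)
z(a(3, -2))*Q = -(-4 - 1*(-2))*(-5/6) = -(-4 + 2)*(-5/6) = -1*(-2)*(-5/6) = 2*(-5/6) = -5/3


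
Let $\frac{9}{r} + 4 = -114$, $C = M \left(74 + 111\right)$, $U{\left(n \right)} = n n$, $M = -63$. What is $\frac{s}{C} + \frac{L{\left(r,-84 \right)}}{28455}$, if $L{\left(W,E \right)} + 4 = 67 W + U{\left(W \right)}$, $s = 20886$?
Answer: $- \frac{8758376367}{4886558180} \approx -1.7923$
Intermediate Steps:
$U{\left(n \right)} = n^{2}$
$C = -11655$ ($C = - 63 \left(74 + 111\right) = \left(-63\right) 185 = -11655$)
$r = - \frac{9}{118}$ ($r = \frac{9}{-4 - 114} = \frac{9}{-118} = 9 \left(- \frac{1}{118}\right) = - \frac{9}{118} \approx -0.076271$)
$L{\left(W,E \right)} = -4 + W^{2} + 67 W$ ($L{\left(W,E \right)} = -4 + \left(67 W + W^{2}\right) = -4 + \left(W^{2} + 67 W\right) = -4 + W^{2} + 67 W$)
$\frac{s}{C} + \frac{L{\left(r,-84 \right)}}{28455} = \frac{20886}{-11655} + \frac{-4 + \left(- \frac{9}{118}\right)^{2} + 67 \left(- \frac{9}{118}\right)}{28455} = 20886 \left(- \frac{1}{11655}\right) + \left(-4 + \frac{81}{13924} - \frac{603}{118}\right) \frac{1}{28455} = - \frac{6962}{3885} - \frac{126769}{396207420} = - \frac{8758376367}{4886558180}$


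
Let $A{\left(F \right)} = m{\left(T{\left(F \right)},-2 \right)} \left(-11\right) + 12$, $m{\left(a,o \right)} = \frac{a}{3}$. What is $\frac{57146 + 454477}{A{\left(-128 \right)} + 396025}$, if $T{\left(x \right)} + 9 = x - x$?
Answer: $\frac{511623}{396070} \approx 1.2917$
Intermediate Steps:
$T{\left(x \right)} = -9$ ($T{\left(x \right)} = -9 + \left(x - x\right) = -9 + 0 = -9$)
$m{\left(a,o \right)} = \frac{a}{3}$ ($m{\left(a,o \right)} = a \frac{1}{3} = \frac{a}{3}$)
$A{\left(F \right)} = 45$ ($A{\left(F \right)} = \frac{1}{3} \left(-9\right) \left(-11\right) + 12 = \left(-3\right) \left(-11\right) + 12 = 33 + 12 = 45$)
$\frac{57146 + 454477}{A{\left(-128 \right)} + 396025} = \frac{57146 + 454477}{45 + 396025} = \frac{511623}{396070}$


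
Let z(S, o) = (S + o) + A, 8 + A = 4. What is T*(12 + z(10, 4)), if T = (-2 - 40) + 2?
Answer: -880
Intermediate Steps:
A = -4 (A = -8 + 4 = -4)
z(S, o) = -4 + S + o (z(S, o) = (S + o) - 4 = -4 + S + o)
T = -40 (T = -42 + 2 = -40)
T*(12 + z(10, 4)) = -40*(12 + (-4 + 10 + 4)) = -40*(12 + 10) = -40*22 = -880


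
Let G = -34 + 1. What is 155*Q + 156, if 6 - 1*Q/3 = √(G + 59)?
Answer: 2946 - 465*√26 ≈ 574.96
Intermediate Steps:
G = -33
Q = 18 - 3*√26 (Q = 18 - 3*√(-33 + 59) = 18 - 3*√26 ≈ 2.7029)
155*Q + 156 = 155*(18 - 3*√26) + 156 = (2790 - 465*√26) + 156 = 2946 - 465*√26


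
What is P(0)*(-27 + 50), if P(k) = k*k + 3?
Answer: 69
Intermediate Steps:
P(k) = 3 + k² (P(k) = k² + 3 = 3 + k²)
P(0)*(-27 + 50) = (3 + 0²)*(-27 + 50) = (3 + 0)*23 = 3*23 = 69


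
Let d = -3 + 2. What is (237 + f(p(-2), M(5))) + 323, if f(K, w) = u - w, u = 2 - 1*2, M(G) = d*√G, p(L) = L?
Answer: 560 + √5 ≈ 562.24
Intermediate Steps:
d = -1
M(G) = -√G
u = 0 (u = 2 - 2 = 0)
f(K, w) = -w (f(K, w) = 0 - w = -w)
(237 + f(p(-2), M(5))) + 323 = (237 - (-1)*√5) + 323 = (237 + √5) + 323 = 560 + √5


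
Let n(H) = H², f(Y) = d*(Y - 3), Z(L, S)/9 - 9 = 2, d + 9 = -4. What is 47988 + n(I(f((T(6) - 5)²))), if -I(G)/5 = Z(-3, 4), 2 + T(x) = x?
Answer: 293013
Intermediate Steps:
d = -13 (d = -9 - 4 = -13)
Z(L, S) = 99 (Z(L, S) = 81 + 9*2 = 81 + 18 = 99)
T(x) = -2 + x
f(Y) = 39 - 13*Y (f(Y) = -13*(Y - 3) = -13*(-3 + Y) = 39 - 13*Y)
I(G) = -495 (I(G) = -5*99 = -495)
47988 + n(I(f((T(6) - 5)²))) = 47988 + (-495)² = 47988 + 245025 = 293013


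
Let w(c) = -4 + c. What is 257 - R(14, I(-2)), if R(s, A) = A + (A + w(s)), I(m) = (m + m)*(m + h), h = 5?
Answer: 271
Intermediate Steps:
I(m) = 2*m*(5 + m) (I(m) = (m + m)*(m + 5) = (2*m)*(5 + m) = 2*m*(5 + m))
R(s, A) = -4 + s + 2*A (R(s, A) = A + (A + (-4 + s)) = A + (-4 + A + s) = -4 + s + 2*A)
257 - R(14, I(-2)) = 257 - (-4 + 14 + 2*(2*(-2)*(5 - 2))) = 257 - (-4 + 14 + 2*(2*(-2)*3)) = 257 - (-4 + 14 + 2*(-12)) = 257 - (-4 + 14 - 24) = 257 - 1*(-14) = 257 + 14 = 271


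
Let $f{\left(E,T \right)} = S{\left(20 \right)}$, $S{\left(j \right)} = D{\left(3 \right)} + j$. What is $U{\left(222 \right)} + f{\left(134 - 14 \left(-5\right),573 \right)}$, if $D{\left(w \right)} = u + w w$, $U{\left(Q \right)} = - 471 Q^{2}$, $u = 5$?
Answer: $-23212730$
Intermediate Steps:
$D{\left(w \right)} = 5 + w^{2}$ ($D{\left(w \right)} = 5 + w w = 5 + w^{2}$)
$S{\left(j \right)} = 14 + j$ ($S{\left(j \right)} = \left(5 + 3^{2}\right) + j = \left(5 + 9\right) + j = 14 + j$)
$f{\left(E,T \right)} = 34$ ($f{\left(E,T \right)} = 14 + 20 = 34$)
$U{\left(222 \right)} + f{\left(134 - 14 \left(-5\right),573 \right)} = - 471 \cdot 222^{2} + 34 = \left(-471\right) 49284 + 34 = -23212764 + 34 = -23212730$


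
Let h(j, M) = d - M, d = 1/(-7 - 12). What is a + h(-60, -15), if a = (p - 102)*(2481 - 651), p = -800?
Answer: -31362256/19 ≈ -1.6506e+6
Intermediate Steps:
a = -1650660 (a = (-800 - 102)*(2481 - 651) = -902*1830 = -1650660)
d = -1/19 (d = 1/(-19) = -1/19 ≈ -0.052632)
h(j, M) = -1/19 - M
a + h(-60, -15) = -1650660 + (-1/19 - 1*(-15)) = -1650660 + (-1/19 + 15) = -1650660 + 284/19 = -31362256/19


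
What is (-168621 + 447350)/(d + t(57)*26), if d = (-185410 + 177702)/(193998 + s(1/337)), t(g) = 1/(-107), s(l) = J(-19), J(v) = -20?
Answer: -2892600226967/2934092 ≈ -9.8586e+5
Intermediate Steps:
s(l) = -20
t(g) = -1/107
d = -3854/96989 (d = (-185410 + 177702)/(193998 - 20) = -7708/193978 = -7708*1/193978 = -3854/96989 ≈ -0.039736)
(-168621 + 447350)/(d + t(57)*26) = (-168621 + 447350)/(-3854/96989 - 1/107*26) = 278729/(-3854/96989 - 26/107) = 278729/(-2934092/10377823) = 278729*(-10377823/2934092) = -2892600226967/2934092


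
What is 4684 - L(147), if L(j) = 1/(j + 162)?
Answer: 1447355/309 ≈ 4684.0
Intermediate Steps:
L(j) = 1/(162 + j)
4684 - L(147) = 4684 - 1/(162 + 147) = 4684 - 1/309 = 1447355/309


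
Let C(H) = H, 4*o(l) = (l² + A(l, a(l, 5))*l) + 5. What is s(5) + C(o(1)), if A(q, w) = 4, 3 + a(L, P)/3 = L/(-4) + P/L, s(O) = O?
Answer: 15/2 ≈ 7.5000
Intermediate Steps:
a(L, P) = -9 - 3*L/4 + 3*P/L (a(L, P) = -9 + 3*(L/(-4) + P/L) = -9 + 3*(L*(-¼) + P/L) = -9 + 3*(-L/4 + P/L) = -9 + (-3*L/4 + 3*P/L) = -9 - 3*L/4 + 3*P/L)
o(l) = 5/4 + l + l²/4 (o(l) = ((l² + 4*l) + 5)/4 = (5 + l² + 4*l)/4 = 5/4 + l + l²/4)
s(5) + C(o(1)) = 5 + (5/4 + 1 + (¼)*1²) = 5 + (5/4 + 1 + (¼)*1) = 5 + (5/4 + 1 + ¼) = 5 + 5/2 = 15/2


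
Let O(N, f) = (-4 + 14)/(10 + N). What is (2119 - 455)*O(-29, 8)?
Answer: -16640/19 ≈ -875.79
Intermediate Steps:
O(N, f) = 10/(10 + N)
(2119 - 455)*O(-29, 8) = (2119 - 455)*(10/(10 - 29)) = 1664*(10/(-19)) = 1664*(10*(-1/19)) = 1664*(-10/19) = -16640/19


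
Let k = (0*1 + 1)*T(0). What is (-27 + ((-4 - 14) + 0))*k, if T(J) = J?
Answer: 0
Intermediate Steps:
k = 0 (k = (0*1 + 1)*0 = (0 + 1)*0 = 1*0 = 0)
(-27 + ((-4 - 14) + 0))*k = (-27 + ((-4 - 14) + 0))*0 = (-27 + (-18 + 0))*0 = (-27 - 18)*0 = -45*0 = 0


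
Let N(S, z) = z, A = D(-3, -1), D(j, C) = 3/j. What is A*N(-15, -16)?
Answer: 16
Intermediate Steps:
A = -1 (A = 3/(-3) = 3*(-1/3) = -1)
A*N(-15, -16) = -1*(-16) = 16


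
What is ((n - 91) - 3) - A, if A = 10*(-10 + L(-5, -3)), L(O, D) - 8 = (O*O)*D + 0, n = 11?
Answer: 687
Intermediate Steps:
L(O, D) = 8 + D*O² (L(O, D) = 8 + ((O*O)*D + 0) = 8 + (O²*D + 0) = 8 + (D*O² + 0) = 8 + D*O²)
A = -770 (A = 10*(-10 + (8 - 3*(-5)²)) = 10*(-10 + (8 - 3*25)) = 10*(-10 + (8 - 75)) = 10*(-10 - 67) = 10*(-77) = -770)
((n - 91) - 3) - A = ((11 - 91) - 3) - 1*(-770) = (-80 - 3) + 770 = -83 + 770 = 687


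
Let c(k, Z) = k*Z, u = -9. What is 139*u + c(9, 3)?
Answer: -1224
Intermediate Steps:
c(k, Z) = Z*k
139*u + c(9, 3) = 139*(-9) + 3*9 = -1251 + 27 = -1224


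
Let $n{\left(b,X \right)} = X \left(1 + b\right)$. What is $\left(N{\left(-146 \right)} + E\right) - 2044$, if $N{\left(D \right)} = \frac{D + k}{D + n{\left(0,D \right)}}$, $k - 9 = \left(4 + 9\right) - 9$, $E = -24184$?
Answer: $- \frac{7658443}{292} \approx -26228.0$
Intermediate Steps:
$k = 13$ ($k = 9 + \left(\left(4 + 9\right) - 9\right) = 9 + \left(13 - 9\right) = 9 + 4 = 13$)
$N{\left(D \right)} = \frac{13 + D}{2 D}$ ($N{\left(D \right)} = \frac{D + 13}{D + D \left(1 + 0\right)} = \frac{13 + D}{D + D 1} = \frac{13 + D}{D + D} = \frac{13 + D}{2 D}$)
$\left(N{\left(-146 \right)} + E\right) - 2044 = \left(\frac{13 - 146}{2 \left(-146\right)} - 24184\right) - 2044 = \left(\frac{1}{2} \left(- \frac{1}{146}\right) \left(-133\right) - 24184\right) - 2044 = \left(\frac{133}{292} - 24184\right) - 2044 = - \frac{7061595}{292} - 2044 = - \frac{7658443}{292}$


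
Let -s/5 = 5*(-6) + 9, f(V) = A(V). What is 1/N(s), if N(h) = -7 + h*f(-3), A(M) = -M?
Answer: 1/308 ≈ 0.0032468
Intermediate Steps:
f(V) = -V
s = 105 (s = -5*(5*(-6) + 9) = -5*(-30 + 9) = -5*(-21) = 105)
N(h) = -7 + 3*h (N(h) = -7 + h*(-1*(-3)) = -7 + h*3 = -7 + 3*h)
1/N(s) = 1/(-7 + 3*105) = 1/(-7 + 315) = 1/308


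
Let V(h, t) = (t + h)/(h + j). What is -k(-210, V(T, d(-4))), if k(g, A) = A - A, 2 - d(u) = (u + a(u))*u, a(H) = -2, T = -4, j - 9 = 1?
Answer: 0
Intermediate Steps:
j = 10 (j = 9 + 1 = 10)
d(u) = 2 - u*(-2 + u) (d(u) = 2 - (u - 2)*u = 2 - (-2 + u)*u = 2 - u*(-2 + u))
V(h, t) = (h + t)/(10 + h) (V(h, t) = (t + h)/(h + 10) = (h + t)/(10 + h))
k(g, A) = 0
-k(-210, V(T, d(-4))) = -1*0 = 0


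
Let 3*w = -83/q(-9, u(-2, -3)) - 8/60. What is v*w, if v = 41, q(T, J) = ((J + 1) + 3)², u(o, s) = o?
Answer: -51373/180 ≈ -285.41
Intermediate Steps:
q(T, J) = (4 + J)² (q(T, J) = ((1 + J) + 3)² = (4 + J)²)
w = -1253/180 (w = (-83/(4 - 2)² - 8/60)/3 = (-83/(2²) - 8*1/60)/3 = (-83/4 - 2/15)/3 = (⅓)*(-1253/60) = -1253/180 ≈ -6.9611)
v*w = 41*(-1253/180) = -51373/180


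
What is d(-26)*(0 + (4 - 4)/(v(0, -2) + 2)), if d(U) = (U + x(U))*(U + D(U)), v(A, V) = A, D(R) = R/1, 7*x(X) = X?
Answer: 0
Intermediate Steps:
x(X) = X/7
D(R) = R (D(R) = R*1 = R)
d(U) = 16*U²/7 (d(U) = (U + U/7)*(U + U) = (8*U/7)*(2*U) = 16*U²/7)
d(-26)*(0 + (4 - 4)/(v(0, -2) + 2)) = ((16/7)*(-26)²)*(0 + (4 - 4)/(0 + 2)) = ((16/7)*676)*(0 + 0/2) = 10816*(0 + 0*(½))/7 = 10816*(0 + 0)/7 = (10816/7)*0 = 0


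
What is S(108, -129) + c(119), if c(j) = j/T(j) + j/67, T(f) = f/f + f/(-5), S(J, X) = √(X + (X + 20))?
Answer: -26299/7638 + I*√238 ≈ -3.4432 + 15.427*I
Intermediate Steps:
S(J, X) = √(20 + 2*X) (S(J, X) = √(X + (20 + X)) = √(20 + 2*X))
T(f) = 1 - f/5 (T(f) = 1 + f*(-⅕) = 1 - f/5)
c(j) = j/67 + j/(1 - j/5) (c(j) = j/(1 - j/5) + j/67 = j/67 + j/(1 - j/5))
S(108, -129) + c(119) = √(20 + 2*(-129)) + (1/67)*119*(-340 + 119)/(-5 + 119) = √(20 - 258) + (1/67)*119*(-221)/114 = √(-238) + (1/67)*119*(1/114)*(-221) = I*√238 - 26299/7638 = -26299/7638 + I*√238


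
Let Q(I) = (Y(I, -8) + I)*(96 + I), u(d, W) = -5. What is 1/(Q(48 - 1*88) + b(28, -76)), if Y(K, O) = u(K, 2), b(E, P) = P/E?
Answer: -7/17659 ≈ -0.00039640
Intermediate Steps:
Y(K, O) = -5
Q(I) = (-5 + I)*(96 + I)
1/(Q(48 - 1*88) + b(28, -76)) = 1/((-480 + (48 - 1*88)² + 91*(48 - 1*88)) - 76/28) = 1/((-480 + (48 - 88)² + 91*(48 - 88)) - 76*1/28) = 1/((-480 + (-40)² + 91*(-40)) - 19/7) = 1/((-480 + 1600 - 3640) - 19/7) = 1/(-2520 - 19/7) = 1/(-17659/7) = -7/17659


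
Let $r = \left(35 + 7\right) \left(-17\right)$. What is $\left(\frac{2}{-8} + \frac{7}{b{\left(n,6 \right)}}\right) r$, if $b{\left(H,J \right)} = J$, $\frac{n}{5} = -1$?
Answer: $- \frac{1309}{2} \approx -654.5$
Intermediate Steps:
$n = -5$ ($n = 5 \left(-1\right) = -5$)
$r = -714$ ($r = 42 \left(-17\right) = -714$)
$\left(\frac{2}{-8} + \frac{7}{b{\left(n,6 \right)}}\right) r = \left(\frac{2}{-8} + \frac{7}{6}\right) \left(-714\right) = \left(2 \left(- \frac{1}{8}\right) + 7 \cdot \frac{1}{6}\right) \left(-714\right) = \left(- \frac{1}{4} + \frac{7}{6}\right) \left(-714\right) = \frac{11}{12} \left(-714\right) = - \frac{1309}{2}$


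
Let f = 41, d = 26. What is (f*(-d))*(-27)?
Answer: 28782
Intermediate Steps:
(f*(-d))*(-27) = (41*(-1*26))*(-27) = (41*(-26))*(-27) = -1066*(-27) = 28782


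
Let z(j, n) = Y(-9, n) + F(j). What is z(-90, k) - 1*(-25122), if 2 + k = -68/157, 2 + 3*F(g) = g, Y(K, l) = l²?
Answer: 1855866598/73947 ≈ 25097.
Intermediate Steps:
F(g) = -⅔ + g/3
k = -382/157 (k = -2 - 68/157 = -382/157 ≈ -2.4331)
z(j, n) = -⅔ + n² + j/3 (z(j, n) = n² + (-⅔ + j/3) = -⅔ + n² + j/3)
z(-90, k) - 1*(-25122) = (-⅔ + (-382/157)² + (⅓)*(-90)) - 1*(-25122) = (-⅔ + 145924/24649 - 30) + 25122 = -1829936/73947 + 25122 = 1855866598/73947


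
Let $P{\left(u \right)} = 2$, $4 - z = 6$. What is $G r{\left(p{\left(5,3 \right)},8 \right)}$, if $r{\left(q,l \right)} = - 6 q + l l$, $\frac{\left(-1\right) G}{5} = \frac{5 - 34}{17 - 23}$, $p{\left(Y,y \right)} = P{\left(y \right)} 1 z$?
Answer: $- \frac{6380}{3} \approx -2126.7$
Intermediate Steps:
$z = -2$ ($z = 4 - 6 = -2$)
$p{\left(Y,y \right)} = -4$ ($p{\left(Y,y \right)} = 2 \cdot 1 \left(-2\right) = 2 \left(-2\right) = -4$)
$G = - \frac{145}{6}$ ($G = - 5 \frac{5 - 34}{17 - 23} = - 5 \left(- \frac{29}{-6}\right) = - 5 \left(\left(-29\right) \left(- \frac{1}{6}\right)\right) = \left(-5\right) \frac{29}{6} = - \frac{145}{6} \approx -24.167$)
$r{\left(q,l \right)} = l^{2} - 6 q$ ($r{\left(q,l \right)} = - 6 q + l^{2} = l^{2} - 6 q$)
$G r{\left(p{\left(5,3 \right)},8 \right)} = - \frac{145 \left(8^{2} - -24\right)}{6} = - \frac{145 \left(64 + 24\right)}{6} = \left(- \frac{145}{6}\right) 88 = - \frac{6380}{3}$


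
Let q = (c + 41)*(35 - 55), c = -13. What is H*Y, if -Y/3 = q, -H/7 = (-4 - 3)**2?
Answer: -576240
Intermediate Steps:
q = -560 (q = (-13 + 41)*(35 - 55) = 28*(-20) = -560)
H = -343 (H = -7*(-4 - 3)**2 = -7*(-7)**2 = -7*49 = -343)
Y = 1680 (Y = -3*(-560) = 1680)
H*Y = -343*1680 = -576240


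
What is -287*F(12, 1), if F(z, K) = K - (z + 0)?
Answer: 3157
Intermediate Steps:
F(z, K) = K - z
-287*F(12, 1) = -287*(1 - 1*12) = -287*(1 - 12) = -287*(-11) = 3157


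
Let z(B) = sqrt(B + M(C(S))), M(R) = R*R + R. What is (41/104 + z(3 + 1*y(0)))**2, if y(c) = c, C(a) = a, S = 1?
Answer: 55761/10816 + 41*sqrt(5)/52 ≈ 6.9185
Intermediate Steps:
M(R) = R + R**2 (M(R) = R**2 + R = R + R**2)
z(B) = sqrt(2 + B) (z(B) = sqrt(B + 1*(1 + 1)) = sqrt(B + 1*2) = sqrt(B + 2) = sqrt(2 + B))
(41/104 + z(3 + 1*y(0)))**2 = (41/104 + sqrt(2 + (3 + 1*0)))**2 = (41*(1/104) + sqrt(2 + (3 + 0)))**2 = (41/104 + sqrt(2 + 3))**2 = (41/104 + sqrt(5))**2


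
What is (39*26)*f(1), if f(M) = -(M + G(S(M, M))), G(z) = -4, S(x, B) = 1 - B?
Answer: 3042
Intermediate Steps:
f(M) = 4 - M (f(M) = -(M - 4) = -(-4 + M) = 4 - M)
(39*26)*f(1) = (39*26)*(4 - 1*1) = 1014*(4 - 1) = 1014*3 = 3042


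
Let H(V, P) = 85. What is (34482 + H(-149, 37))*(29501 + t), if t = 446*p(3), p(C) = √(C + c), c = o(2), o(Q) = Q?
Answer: 1019761067 + 15416882*√5 ≈ 1.0542e+9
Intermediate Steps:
c = 2
p(C) = √(2 + C) (p(C) = √(C + 2) = √(2 + C))
t = 446*√5 (t = 446*√(2 + 3) = 446*√5 ≈ 997.29)
(34482 + H(-149, 37))*(29501 + t) = (34482 + 85)*(29501 + 446*√5) = 34567*(29501 + 446*√5) = 1019761067 + 15416882*√5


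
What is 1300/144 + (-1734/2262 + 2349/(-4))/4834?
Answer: 584305289/65607048 ≈ 8.9061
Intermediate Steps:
1300/144 + (-1734/2262 + 2349/(-4))/4834 = 1300*(1/144) + (-1734*1/2262 + 2349*(-¼))*(1/4834) = 325/36 + (-289/377 - 2349/4)*(1/4834) = 325/36 - 886729/1508*1/4834 = 325/36 - 886729/7289672 = 584305289/65607048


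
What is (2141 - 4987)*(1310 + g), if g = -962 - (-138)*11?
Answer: -5310636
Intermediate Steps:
g = 556 (g = -962 - 1*(-1518) = -962 + 1518 = 556)
(2141 - 4987)*(1310 + g) = (2141 - 4987)*(1310 + 556) = -2846*1866 = -5310636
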